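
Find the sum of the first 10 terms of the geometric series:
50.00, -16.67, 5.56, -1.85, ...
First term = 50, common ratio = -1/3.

Sₙ = a(1 - rⁿ) / (1 - r)
S_10 = 50(1 - (-1/3)^10) / (1 - (-1/3))
S_10 = 50(1 - (1/59049)) / (4/3)
S_10 = 738100/19683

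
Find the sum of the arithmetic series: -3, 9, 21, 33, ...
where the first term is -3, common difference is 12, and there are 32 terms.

Sₙ = n/2 × (first + last)
Last term = a + (n-1)d = -3 + (32-1)×12 = 369
S_32 = 32/2 × (-3 + 369)
S_32 = 32/2 × 366 = 5856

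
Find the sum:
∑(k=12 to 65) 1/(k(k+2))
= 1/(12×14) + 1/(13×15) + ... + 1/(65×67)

Partial fractions: 1/(k(k+2)) = (1/2)[1/k - 1/(k+2)]
Telescoping leaves the first two and last two terms:
= (1/2)[1/12 + 1/13 - 1/66 - 1/67]
= 4989/76648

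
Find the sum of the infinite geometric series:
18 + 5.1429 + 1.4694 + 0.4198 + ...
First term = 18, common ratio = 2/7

For |r| < 1, S = a / (1 - r)
S = 18 / (1 - (2/7))
S = 18 / (5/7)
S = 126/5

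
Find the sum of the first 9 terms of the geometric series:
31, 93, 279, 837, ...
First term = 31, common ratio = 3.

Sₙ = a(1 - rⁿ) / (1 - r)
S_9 = 31(1 - 3^9) / (1 - 3)
S_9 = 31(1 - 19683) / (-2)
S_9 = 305071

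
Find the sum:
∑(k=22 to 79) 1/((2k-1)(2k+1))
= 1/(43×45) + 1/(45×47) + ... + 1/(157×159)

Partial fractions: 1/((2k-1)(2k+1)) = (1/2)[1/(2k-1) - 1/(2k+1)]
The series telescopes:
= (1/2)[1/43 - 1/159]
= 58/6837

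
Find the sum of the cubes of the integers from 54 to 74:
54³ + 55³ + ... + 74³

Use ∑_{k=1}^{n} k³ = [n(n+1)/2]², then subtract the first 53 terms.
∑_{k=1}^{74} k³ = [74×75/2]² = 2775² = 7700625
∑_{k=1}^{53} k³ = [53×54/2]² = 1431² = 2047761
∑_{k=54}^{74} k³ = 7700625 - 2047761 = 5652864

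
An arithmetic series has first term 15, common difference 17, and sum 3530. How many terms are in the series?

Using S = n/2 × [2a + (n-1)d]
3530 = n/2 × [2(15) + (n-1)(17)]
3530 = n/2 × [30 + 17n - 17]
7060 = n × [13 + 17n]
17n² + (13)n - 7060 = 0
Discriminant: Δ = (13)² - 4(17)(-7060) = 169 + 480080 = 480249
√Δ = 693
n = [-(13) + √Δ] / (2·17) = (-13 + 693) / 34 = 680 / 34 = 20
(The negative root is discarded since n must be a positive integer.)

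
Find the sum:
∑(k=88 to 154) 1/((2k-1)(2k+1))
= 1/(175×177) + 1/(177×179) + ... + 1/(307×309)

Partial fractions: 1/((2k-1)(2k+1)) = (1/2)[1/(2k-1) - 1/(2k+1)]
The series telescopes:
= (1/2)[1/175 - 1/309]
= 67/54075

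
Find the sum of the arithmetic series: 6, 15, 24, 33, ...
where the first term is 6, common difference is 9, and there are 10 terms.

Sₙ = n/2 × (first + last)
Last term = a + (n-1)d = 6 + (10-1)×9 = 87
S_10 = 10/2 × (6 + 87)
S_10 = 10/2 × 93 = 465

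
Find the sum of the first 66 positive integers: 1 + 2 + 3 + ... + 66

Formula: ∑k = n(n+1)/2
= 66×67/2
= 4422/2
= 2211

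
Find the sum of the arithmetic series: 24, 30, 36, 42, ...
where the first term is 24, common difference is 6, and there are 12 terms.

Sₙ = n/2 × (first + last)
Last term = a + (n-1)d = 24 + (12-1)×6 = 90
S_12 = 12/2 × (24 + 90)
S_12 = 12/2 × 114 = 684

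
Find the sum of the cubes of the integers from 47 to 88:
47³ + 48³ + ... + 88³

Use ∑_{k=1}^{n} k³ = [n(n+1)/2]², then subtract the first 46 terms.
∑_{k=1}^{88} k³ = [88×89/2]² = 3916² = 15335056
∑_{k=1}^{46} k³ = [46×47/2]² = 1081² = 1168561
∑_{k=47}^{88} k³ = 15335056 - 1168561 = 14166495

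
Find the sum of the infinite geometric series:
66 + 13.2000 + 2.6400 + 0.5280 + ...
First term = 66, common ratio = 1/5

For |r| < 1, S = a / (1 - r)
S = 66 / (1 - (1/5))
S = 66 / (4/5)
S = 165/2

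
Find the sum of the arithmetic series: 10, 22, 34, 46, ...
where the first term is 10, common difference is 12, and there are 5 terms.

Sₙ = n/2 × (first + last)
Last term = a + (n-1)d = 10 + (5-1)×12 = 58
S_5 = 5/2 × (10 + 58)
S_5 = 5/2 × 68 = 170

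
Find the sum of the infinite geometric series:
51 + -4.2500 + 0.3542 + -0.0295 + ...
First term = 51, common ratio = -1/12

For |r| < 1, S = a / (1 - r)
S = 51 / (1 - (-1/12))
S = 51 / (13/12)
S = 612/13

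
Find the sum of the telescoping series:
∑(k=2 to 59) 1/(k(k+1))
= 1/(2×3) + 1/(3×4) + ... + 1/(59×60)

Partial fractions: 1/(k(k+1)) = 1/k - 1/(k+1)
The series telescopes:
= (1/2 - 1/3) + (1/3 - 1/4) + ... + (1/59 - 1/60)
= 1/2 - 1/60
= 29/60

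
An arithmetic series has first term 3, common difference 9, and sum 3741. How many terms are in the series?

Using S = n/2 × [2a + (n-1)d]
3741 = n/2 × [2(3) + (n-1)(9)]
3741 = n/2 × [6 + 9n - 9]
7482 = n × [-3 + 9n]
9n² + (-3)n - 7482 = 0
Discriminant: Δ = (-3)² - 4(9)(-7482) = 9 + 269352 = 269361
√Δ = 519
n = [-(-3) + √Δ] / (2·9) = (3 + 519) / 18 = 522 / 18 = 29
(The negative root is discarded since n must be a positive integer.)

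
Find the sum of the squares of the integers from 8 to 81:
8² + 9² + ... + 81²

Use ∑_{k=1}^{n} k² = n(n+1)(2n+1)/6, then subtract the first 7 terms.
∑_{k=1}^{81} k² = 81×82×163/6 = 180441
∑_{k=1}^{7} k² = 7×8×15/6 = 140
∑_{k=8}^{81} k² = 180441 - 140 = 180301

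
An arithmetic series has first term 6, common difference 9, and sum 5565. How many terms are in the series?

Using S = n/2 × [2a + (n-1)d]
5565 = n/2 × [2(6) + (n-1)(9)]
5565 = n/2 × [12 + 9n - 9]
11130 = n × [3 + 9n]
9n² + (3)n - 11130 = 0
Discriminant: Δ = (3)² - 4(9)(-11130) = 9 + 400680 = 400689
√Δ = 633
n = [-(3) + √Δ] / (2·9) = (-3 + 633) / 18 = 630 / 18 = 35
(The negative root is discarded since n must be a positive integer.)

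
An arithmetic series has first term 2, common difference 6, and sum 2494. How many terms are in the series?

Using S = n/2 × [2a + (n-1)d]
2494 = n/2 × [2(2) + (n-1)(6)]
2494 = n/2 × [4 + 6n - 6]
4988 = n × [-2 + 6n]
6n² + (-2)n - 4988 = 0
Discriminant: Δ = (-2)² - 4(6)(-4988) = 4 + 119712 = 119716
√Δ = 346
n = [-(-2) + √Δ] / (2·6) = (2 + 346) / 12 = 348 / 12 = 29
(The negative root is discarded since n must be a positive integer.)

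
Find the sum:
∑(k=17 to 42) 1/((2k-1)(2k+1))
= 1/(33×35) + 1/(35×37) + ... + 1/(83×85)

Partial fractions: 1/((2k-1)(2k+1)) = (1/2)[1/(2k-1) - 1/(2k+1)]
The series telescopes:
= (1/2)[1/33 - 1/85]
= 26/2805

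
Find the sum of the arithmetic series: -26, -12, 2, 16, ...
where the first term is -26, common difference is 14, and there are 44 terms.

Sₙ = n/2 × (first + last)
Last term = a + (n-1)d = -26 + (44-1)×14 = 576
S_44 = 44/2 × (-26 + 576)
S_44 = 44/2 × 550 = 12100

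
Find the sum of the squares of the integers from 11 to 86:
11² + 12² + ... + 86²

Use ∑_{k=1}^{n} k² = n(n+1)(2n+1)/6, then subtract the first 10 terms.
∑_{k=1}^{86} k² = 86×87×173/6 = 215731
∑_{k=1}^{10} k² = 10×11×21/6 = 385
∑_{k=11}^{86} k² = 215731 - 385 = 215346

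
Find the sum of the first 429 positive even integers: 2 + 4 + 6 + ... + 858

Sum of first n even numbers = n(n+1)
= 429×430
= 184470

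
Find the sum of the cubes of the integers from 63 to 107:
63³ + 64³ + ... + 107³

Use ∑_{k=1}^{n} k³ = [n(n+1)/2]², then subtract the first 62 terms.
∑_{k=1}^{107} k³ = [107×108/2]² = 5778² = 33385284
∑_{k=1}^{62} k³ = [62×63/2]² = 1953² = 3814209
∑_{k=63}^{107} k³ = 33385284 - 3814209 = 29571075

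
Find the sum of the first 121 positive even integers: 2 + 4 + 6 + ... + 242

Sum of first n even numbers = n(n+1)
= 121×122
= 14762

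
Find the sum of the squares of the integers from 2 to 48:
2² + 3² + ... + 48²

Use ∑_{k=1}^{n} k² = n(n+1)(2n+1)/6, then subtract the first 1 terms.
∑_{k=1}^{48} k² = 48×49×97/6 = 38024
∑_{k=1}^{1} k² = 1×2×3/6 = 1
∑_{k=2}^{48} k² = 38024 - 1 = 38023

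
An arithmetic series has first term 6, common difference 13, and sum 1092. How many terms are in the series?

Using S = n/2 × [2a + (n-1)d]
1092 = n/2 × [2(6) + (n-1)(13)]
1092 = n/2 × [12 + 13n - 13]
2184 = n × [-1 + 13n]
13n² + (-1)n - 2184 = 0
Discriminant: Δ = (-1)² - 4(13)(-2184) = 1 + 113568 = 113569
√Δ = 337
n = [-(-1) + √Δ] / (2·13) = (1 + 337) / 26 = 338 / 26 = 13
(The negative root is discarded since n must be a positive integer.)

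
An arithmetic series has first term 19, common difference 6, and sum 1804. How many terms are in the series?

Using S = n/2 × [2a + (n-1)d]
1804 = n/2 × [2(19) + (n-1)(6)]
1804 = n/2 × [38 + 6n - 6]
3608 = n × [32 + 6n]
6n² + (32)n - 3608 = 0
Discriminant: Δ = (32)² - 4(6)(-3608) = 1024 + 86592 = 87616
√Δ = 296
n = [-(32) + √Δ] / (2·6) = (-32 + 296) / 12 = 264 / 12 = 22
(The negative root is discarded since n must be a positive integer.)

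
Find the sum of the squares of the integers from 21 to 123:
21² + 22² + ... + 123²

Use ∑_{k=1}^{n} k² = n(n+1)(2n+1)/6, then subtract the first 20 terms.
∑_{k=1}^{123} k² = 123×124×247/6 = 627874
∑_{k=1}^{20} k² = 20×21×41/6 = 2870
∑_{k=21}^{123} k² = 627874 - 2870 = 625004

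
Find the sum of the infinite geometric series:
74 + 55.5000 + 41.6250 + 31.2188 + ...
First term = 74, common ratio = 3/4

For |r| < 1, S = a / (1 - r)
S = 74 / (1 - (3/4))
S = 74 / (1/4)
S = 296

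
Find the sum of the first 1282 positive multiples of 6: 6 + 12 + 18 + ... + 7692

Factor out 6: = 6(1 + 2 + ... + 1282) = 6 × n(n+1)/2
= 6 × 1282×1283/2
= 6 × 822403
= 4934418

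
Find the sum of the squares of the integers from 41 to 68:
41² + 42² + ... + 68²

Use ∑_{k=1}^{n} k² = n(n+1)(2n+1)/6, then subtract the first 40 terms.
∑_{k=1}^{68} k² = 68×69×137/6 = 107134
∑_{k=1}^{40} k² = 40×41×81/6 = 22140
∑_{k=41}^{68} k² = 107134 - 22140 = 84994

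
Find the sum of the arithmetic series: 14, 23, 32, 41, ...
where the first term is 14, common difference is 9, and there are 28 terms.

Sₙ = n/2 × (first + last)
Last term = a + (n-1)d = 14 + (28-1)×9 = 257
S_28 = 28/2 × (14 + 257)
S_28 = 28/2 × 271 = 3794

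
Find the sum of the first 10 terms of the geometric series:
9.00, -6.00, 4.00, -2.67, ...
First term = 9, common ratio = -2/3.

Sₙ = a(1 - rⁿ) / (1 - r)
S_10 = 9(1 - (-2/3)^10) / (1 - (-2/3))
S_10 = 9(1 - (1024/59049)) / (5/3)
S_10 = 11605/2187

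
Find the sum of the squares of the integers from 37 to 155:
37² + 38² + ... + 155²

Use ∑_{k=1}^{n} k² = n(n+1)(2n+1)/6, then subtract the first 36 terms.
∑_{k=1}^{155} k² = 155×156×311/6 = 1253330
∑_{k=1}^{36} k² = 36×37×73/6 = 16206
∑_{k=37}^{155} k² = 1253330 - 16206 = 1237124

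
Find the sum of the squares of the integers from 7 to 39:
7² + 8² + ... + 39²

Use ∑_{k=1}^{n} k² = n(n+1)(2n+1)/6, then subtract the first 6 terms.
∑_{k=1}^{39} k² = 39×40×79/6 = 20540
∑_{k=1}^{6} k² = 6×7×13/6 = 91
∑_{k=7}^{39} k² = 20540 - 91 = 20449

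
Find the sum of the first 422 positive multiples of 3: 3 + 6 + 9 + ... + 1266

Factor out 3: = 3(1 + 2 + ... + 422) = 3 × n(n+1)/2
= 3 × 422×423/2
= 3 × 89253
= 267759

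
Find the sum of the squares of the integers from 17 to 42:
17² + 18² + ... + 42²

Use ∑_{k=1}^{n} k² = n(n+1)(2n+1)/6, then subtract the first 16 terms.
∑_{k=1}^{42} k² = 42×43×85/6 = 25585
∑_{k=1}^{16} k² = 16×17×33/6 = 1496
∑_{k=17}^{42} k² = 25585 - 1496 = 24089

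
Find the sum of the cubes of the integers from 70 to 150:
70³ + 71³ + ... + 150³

Use ∑_{k=1}^{n} k³ = [n(n+1)/2]², then subtract the first 69 terms.
∑_{k=1}^{150} k³ = [150×151/2]² = 11325² = 128255625
∑_{k=1}^{69} k³ = [69×70/2]² = 2415² = 5832225
∑_{k=70}^{150} k³ = 128255625 - 5832225 = 122423400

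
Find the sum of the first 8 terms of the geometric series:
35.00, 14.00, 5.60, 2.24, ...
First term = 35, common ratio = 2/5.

Sₙ = a(1 - rⁿ) / (1 - r)
S_8 = 35(1 - (2/5)^8) / (1 - (2/5))
S_8 = 35(1 - (256/390625)) / (3/5)
S_8 = 910861/15625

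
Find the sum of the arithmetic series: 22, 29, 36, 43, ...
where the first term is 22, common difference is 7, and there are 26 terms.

Sₙ = n/2 × (first + last)
Last term = a + (n-1)d = 22 + (26-1)×7 = 197
S_26 = 26/2 × (22 + 197)
S_26 = 26/2 × 219 = 2847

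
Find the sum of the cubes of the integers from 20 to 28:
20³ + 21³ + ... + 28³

Use ∑_{k=1}^{n} k³ = [n(n+1)/2]², then subtract the first 19 terms.
∑_{k=1}^{28} k³ = [28×29/2]² = 406² = 164836
∑_{k=1}^{19} k³ = [19×20/2]² = 190² = 36100
∑_{k=20}^{28} k³ = 164836 - 36100 = 128736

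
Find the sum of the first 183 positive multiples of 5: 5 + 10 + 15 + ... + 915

Factor out 5: = 5(1 + 2 + ... + 183) = 5 × n(n+1)/2
= 5 × 183×184/2
= 5 × 16836
= 84180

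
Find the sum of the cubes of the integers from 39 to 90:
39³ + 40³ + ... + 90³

Use ∑_{k=1}^{n} k³ = [n(n+1)/2]², then subtract the first 38 terms.
∑_{k=1}^{90} k³ = [90×91/2]² = 4095² = 16769025
∑_{k=1}^{38} k³ = [38×39/2]² = 741² = 549081
∑_{k=39}^{90} k³ = 16769025 - 549081 = 16219944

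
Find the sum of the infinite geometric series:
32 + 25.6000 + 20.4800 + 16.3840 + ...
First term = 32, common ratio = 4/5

For |r| < 1, S = a / (1 - r)
S = 32 / (1 - (4/5))
S = 32 / (1/5)
S = 160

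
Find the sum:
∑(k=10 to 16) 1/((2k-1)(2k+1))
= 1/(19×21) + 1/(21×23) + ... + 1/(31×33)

Partial fractions: 1/((2k-1)(2k+1)) = (1/2)[1/(2k-1) - 1/(2k+1)]
The series telescopes:
= (1/2)[1/19 - 1/33]
= 7/627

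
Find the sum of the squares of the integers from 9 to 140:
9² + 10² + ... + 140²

Use ∑_{k=1}^{n} k² = n(n+1)(2n+1)/6, then subtract the first 8 terms.
∑_{k=1}^{140} k² = 140×141×281/6 = 924490
∑_{k=1}^{8} k² = 8×9×17/6 = 204
∑_{k=9}^{140} k² = 924490 - 204 = 924286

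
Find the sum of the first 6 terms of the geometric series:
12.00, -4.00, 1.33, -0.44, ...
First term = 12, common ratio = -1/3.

Sₙ = a(1 - rⁿ) / (1 - r)
S_6 = 12(1 - (-1/3)^6) / (1 - (-1/3))
S_6 = 12(1 - (1/729)) / (4/3)
S_6 = 728/81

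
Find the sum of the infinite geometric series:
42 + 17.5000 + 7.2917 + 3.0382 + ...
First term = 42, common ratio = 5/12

For |r| < 1, S = a / (1 - r)
S = 42 / (1 - (5/12))
S = 42 / (7/12)
S = 72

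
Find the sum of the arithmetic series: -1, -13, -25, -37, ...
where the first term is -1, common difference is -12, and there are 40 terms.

Sₙ = n/2 × (first + last)
Last term = a + (n-1)d = -1 + (40-1)×(-12) = -469
S_40 = 40/2 × (-1 + (-469))
S_40 = 40/2 × (-470) = -9400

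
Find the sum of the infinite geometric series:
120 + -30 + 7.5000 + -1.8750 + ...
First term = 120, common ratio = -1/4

For |r| < 1, S = a / (1 - r)
S = 120 / (1 - (-1/4))
S = 120 / (5/4)
S = 96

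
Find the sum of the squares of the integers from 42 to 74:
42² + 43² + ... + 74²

Use ∑_{k=1}^{n} k² = n(n+1)(2n+1)/6, then subtract the first 41 terms.
∑_{k=1}^{74} k² = 74×75×149/6 = 137825
∑_{k=1}^{41} k² = 41×42×83/6 = 23821
∑_{k=42}^{74} k² = 137825 - 23821 = 114004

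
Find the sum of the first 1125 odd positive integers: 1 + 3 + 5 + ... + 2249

Sum of first n odd numbers = n²
= 1125²
= 1265625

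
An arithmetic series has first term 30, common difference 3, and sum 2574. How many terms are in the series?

Using S = n/2 × [2a + (n-1)d]
2574 = n/2 × [2(30) + (n-1)(3)]
2574 = n/2 × [60 + 3n - 3]
5148 = n × [57 + 3n]
3n² + (57)n - 5148 = 0
Discriminant: Δ = (57)² - 4(3)(-5148) = 3249 + 61776 = 65025
√Δ = 255
n = [-(57) + √Δ] / (2·3) = (-57 + 255) / 6 = 198 / 6 = 33
(The negative root is discarded since n must be a positive integer.)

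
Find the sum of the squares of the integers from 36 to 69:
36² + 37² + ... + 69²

Use ∑_{k=1}^{n} k² = n(n+1)(2n+1)/6, then subtract the first 35 terms.
∑_{k=1}^{69} k² = 69×70×139/6 = 111895
∑_{k=1}^{35} k² = 35×36×71/6 = 14910
∑_{k=36}^{69} k² = 111895 - 14910 = 96985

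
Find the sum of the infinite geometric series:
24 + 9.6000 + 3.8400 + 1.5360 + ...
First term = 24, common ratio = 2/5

For |r| < 1, S = a / (1 - r)
S = 24 / (1 - (2/5))
S = 24 / (3/5)
S = 40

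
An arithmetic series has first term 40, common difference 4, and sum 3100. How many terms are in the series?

Using S = n/2 × [2a + (n-1)d]
3100 = n/2 × [2(40) + (n-1)(4)]
3100 = n/2 × [80 + 4n - 4]
6200 = n × [76 + 4n]
4n² + (76)n - 6200 = 0
Discriminant: Δ = (76)² - 4(4)(-6200) = 5776 + 99200 = 104976
√Δ = 324
n = [-(76) + √Δ] / (2·4) = (-76 + 324) / 8 = 248 / 8 = 31
(The negative root is discarded since n must be a positive integer.)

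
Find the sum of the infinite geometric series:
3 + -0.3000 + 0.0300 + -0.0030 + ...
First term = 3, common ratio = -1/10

For |r| < 1, S = a / (1 - r)
S = 3 / (1 - (-1/10))
S = 3 / (11/10)
S = 30/11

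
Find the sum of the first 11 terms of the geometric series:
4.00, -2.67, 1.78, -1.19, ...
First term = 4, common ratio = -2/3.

Sₙ = a(1 - rⁿ) / (1 - r)
S_11 = 4(1 - (-2/3)^11) / (1 - (-2/3))
S_11 = 4(1 - (-2048/177147)) / (5/3)
S_11 = 143356/59049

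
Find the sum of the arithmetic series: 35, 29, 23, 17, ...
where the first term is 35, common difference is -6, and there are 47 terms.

Sₙ = n/2 × (first + last)
Last term = a + (n-1)d = 35 + (47-1)×(-6) = -241
S_47 = 47/2 × (35 + (-241))
S_47 = 47/2 × (-206) = -4841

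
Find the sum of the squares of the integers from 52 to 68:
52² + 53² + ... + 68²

Use ∑_{k=1}^{n} k² = n(n+1)(2n+1)/6, then subtract the first 51 terms.
∑_{k=1}^{68} k² = 68×69×137/6 = 107134
∑_{k=1}^{51} k² = 51×52×103/6 = 45526
∑_{k=52}^{68} k² = 107134 - 45526 = 61608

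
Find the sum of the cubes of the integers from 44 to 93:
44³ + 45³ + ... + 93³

Use ∑_{k=1}^{n} k³ = [n(n+1)/2]², then subtract the first 43 terms.
∑_{k=1}^{93} k³ = [93×94/2]² = 4371² = 19105641
∑_{k=1}^{43} k³ = [43×44/2]² = 946² = 894916
∑_{k=44}^{93} k³ = 19105641 - 894916 = 18210725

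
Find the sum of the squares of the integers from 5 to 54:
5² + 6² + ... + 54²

Use ∑_{k=1}^{n} k² = n(n+1)(2n+1)/6, then subtract the first 4 terms.
∑_{k=1}^{54} k² = 54×55×109/6 = 53955
∑_{k=1}^{4} k² = 4×5×9/6 = 30
∑_{k=5}^{54} k² = 53955 - 30 = 53925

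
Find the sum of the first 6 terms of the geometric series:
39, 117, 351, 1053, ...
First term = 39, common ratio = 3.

Sₙ = a(1 - rⁿ) / (1 - r)
S_6 = 39(1 - 3^6) / (1 - 3)
S_6 = 39(1 - 729) / (-2)
S_6 = 14196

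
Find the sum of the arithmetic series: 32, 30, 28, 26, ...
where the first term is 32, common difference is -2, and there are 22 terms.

Sₙ = n/2 × (first + last)
Last term = a + (n-1)d = 32 + (22-1)×(-2) = -10
S_22 = 22/2 × (32 + (-10))
S_22 = 22/2 × 22 = 242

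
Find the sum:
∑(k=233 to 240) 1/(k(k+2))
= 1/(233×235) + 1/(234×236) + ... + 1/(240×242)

Partial fractions: 1/(k(k+2)) = (1/2)[1/k - 1/(k+2)]
Telescoping leaves the first two and last two terms:
= (1/2)[1/233 + 1/234 - 1/241 - 1/242]
= 112781/794958021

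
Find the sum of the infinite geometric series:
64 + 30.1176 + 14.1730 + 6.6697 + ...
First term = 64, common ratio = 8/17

For |r| < 1, S = a / (1 - r)
S = 64 / (1 - (8/17))
S = 64 / (9/17)
S = 1088/9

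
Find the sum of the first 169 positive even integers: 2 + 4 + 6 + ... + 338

Sum of first n even numbers = n(n+1)
= 169×170
= 28730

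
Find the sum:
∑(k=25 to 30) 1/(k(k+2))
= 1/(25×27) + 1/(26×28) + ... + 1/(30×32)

Partial fractions: 1/(k(k+2)) = (1/2)[1/k - 1/(k+2)]
Telescoping leaves the first two and last two terms:
= (1/2)[1/25 + 1/26 - 1/31 - 1/32]
= 4821/644800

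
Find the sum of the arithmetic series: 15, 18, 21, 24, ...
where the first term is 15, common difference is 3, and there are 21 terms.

Sₙ = n/2 × (first + last)
Last term = a + (n-1)d = 15 + (21-1)×3 = 75
S_21 = 21/2 × (15 + 75)
S_21 = 21/2 × 90 = 945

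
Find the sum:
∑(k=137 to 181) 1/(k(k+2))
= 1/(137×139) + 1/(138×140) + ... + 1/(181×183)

Partial fractions: 1/(k(k+2)) = (1/2)[1/k - 1/(k+2)]
Telescoping leaves the first two and last two terms:
= (1/2)[1/137 + 1/138 - 1/182 - 1/183]
= 62735/34982402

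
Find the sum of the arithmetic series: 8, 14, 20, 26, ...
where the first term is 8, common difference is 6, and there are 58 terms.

Sₙ = n/2 × (first + last)
Last term = a + (n-1)d = 8 + (58-1)×6 = 350
S_58 = 58/2 × (8 + 350)
S_58 = 58/2 × 358 = 10382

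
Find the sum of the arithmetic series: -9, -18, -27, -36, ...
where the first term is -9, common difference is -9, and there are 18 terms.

Sₙ = n/2 × (first + last)
Last term = a + (n-1)d = -9 + (18-1)×(-9) = -162
S_18 = 18/2 × (-9 + (-162))
S_18 = 18/2 × (-171) = -1539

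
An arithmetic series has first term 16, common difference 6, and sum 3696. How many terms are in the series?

Using S = n/2 × [2a + (n-1)d]
3696 = n/2 × [2(16) + (n-1)(6)]
3696 = n/2 × [32 + 6n - 6]
7392 = n × [26 + 6n]
6n² + (26)n - 7392 = 0
Discriminant: Δ = (26)² - 4(6)(-7392) = 676 + 177408 = 178084
√Δ = 422
n = [-(26) + √Δ] / (2·6) = (-26 + 422) / 12 = 396 / 12 = 33
(The negative root is discarded since n must be a positive integer.)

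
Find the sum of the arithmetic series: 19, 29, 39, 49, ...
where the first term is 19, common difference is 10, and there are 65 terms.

Sₙ = n/2 × (first + last)
Last term = a + (n-1)d = 19 + (65-1)×10 = 659
S_65 = 65/2 × (19 + 659)
S_65 = 65/2 × 678 = 22035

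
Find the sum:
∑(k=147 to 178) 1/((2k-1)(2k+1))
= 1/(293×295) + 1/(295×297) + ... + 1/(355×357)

Partial fractions: 1/((2k-1)(2k+1)) = (1/2)[1/(2k-1) - 1/(2k+1)]
The series telescopes:
= (1/2)[1/293 - 1/357]
= 32/104601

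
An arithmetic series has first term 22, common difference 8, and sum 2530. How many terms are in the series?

Using S = n/2 × [2a + (n-1)d]
2530 = n/2 × [2(22) + (n-1)(8)]
2530 = n/2 × [44 + 8n - 8]
5060 = n × [36 + 8n]
8n² + (36)n - 5060 = 0
Discriminant: Δ = (36)² - 4(8)(-5060) = 1296 + 161920 = 163216
√Δ = 404
n = [-(36) + √Δ] / (2·8) = (-36 + 404) / 16 = 368 / 16 = 23
(The negative root is discarded since n must be a positive integer.)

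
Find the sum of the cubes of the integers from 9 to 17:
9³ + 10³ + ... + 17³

Use ∑_{k=1}^{n} k³ = [n(n+1)/2]², then subtract the first 8 terms.
∑_{k=1}^{17} k³ = [17×18/2]² = 153² = 23409
∑_{k=1}^{8} k³ = [8×9/2]² = 36² = 1296
∑_{k=9}^{17} k³ = 23409 - 1296 = 22113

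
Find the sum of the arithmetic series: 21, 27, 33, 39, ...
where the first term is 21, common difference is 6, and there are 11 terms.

Sₙ = n/2 × (first + last)
Last term = a + (n-1)d = 21 + (11-1)×6 = 81
S_11 = 11/2 × (21 + 81)
S_11 = 11/2 × 102 = 561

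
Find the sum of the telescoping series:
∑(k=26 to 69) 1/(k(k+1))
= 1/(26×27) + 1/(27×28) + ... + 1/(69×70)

Partial fractions: 1/(k(k+1)) = 1/k - 1/(k+1)
The series telescopes:
= (1/26 - 1/27) + (1/27 - 1/28) + ... + (1/69 - 1/70)
= 1/26 - 1/70
= 11/455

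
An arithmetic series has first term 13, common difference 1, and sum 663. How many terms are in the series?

Using S = n/2 × [2a + (n-1)d]
663 = n/2 × [2(13) + (n-1)(1)]
663 = n/2 × [26 + 1n - 1]
1326 = n × [25 + 1n]
1n² + (25)n - 1326 = 0
Discriminant: Δ = (25)² - 4(1)(-1326) = 625 + 5304 = 5929
√Δ = 77
n = [-(25) + √Δ] / (2·1) = (-25 + 77) / 2 = 52 / 2 = 26
(The negative root is discarded since n must be a positive integer.)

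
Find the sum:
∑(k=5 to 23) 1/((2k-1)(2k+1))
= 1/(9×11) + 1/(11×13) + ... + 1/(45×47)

Partial fractions: 1/((2k-1)(2k+1)) = (1/2)[1/(2k-1) - 1/(2k+1)]
The series telescopes:
= (1/2)[1/9 - 1/47]
= 19/423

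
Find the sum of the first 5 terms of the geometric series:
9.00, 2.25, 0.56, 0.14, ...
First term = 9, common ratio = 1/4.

Sₙ = a(1 - rⁿ) / (1 - r)
S_5 = 9(1 - (1/4)^5) / (1 - (1/4))
S_5 = 9(1 - (1/1024)) / (3/4)
S_5 = 3069/256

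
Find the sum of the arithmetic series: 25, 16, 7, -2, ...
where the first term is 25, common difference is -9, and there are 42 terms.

Sₙ = n/2 × (first + last)
Last term = a + (n-1)d = 25 + (42-1)×(-9) = -344
S_42 = 42/2 × (25 + (-344))
S_42 = 42/2 × (-319) = -6699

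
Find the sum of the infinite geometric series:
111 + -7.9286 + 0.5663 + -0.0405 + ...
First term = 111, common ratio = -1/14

For |r| < 1, S = a / (1 - r)
S = 111 / (1 - (-1/14))
S = 111 / (15/14)
S = 518/5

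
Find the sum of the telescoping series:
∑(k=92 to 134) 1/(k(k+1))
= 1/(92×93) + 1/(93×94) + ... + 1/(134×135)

Partial fractions: 1/(k(k+1)) = 1/k - 1/(k+1)
The series telescopes:
= (1/92 - 1/93) + (1/93 - 1/94) + ... + (1/134 - 1/135)
= 1/92 - 1/135
= 43/12420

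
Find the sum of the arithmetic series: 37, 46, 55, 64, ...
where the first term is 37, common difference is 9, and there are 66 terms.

Sₙ = n/2 × (first + last)
Last term = a + (n-1)d = 37 + (66-1)×9 = 622
S_66 = 66/2 × (37 + 622)
S_66 = 66/2 × 659 = 21747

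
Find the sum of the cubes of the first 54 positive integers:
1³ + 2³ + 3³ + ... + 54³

Formula: ∑k³ = [n(n+1)/2]²
= [54×55/2]²
= 1485²
= 2205225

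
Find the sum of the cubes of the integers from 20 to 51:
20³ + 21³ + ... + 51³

Use ∑_{k=1}^{n} k³ = [n(n+1)/2]², then subtract the first 19 terms.
∑_{k=1}^{51} k³ = [51×52/2]² = 1326² = 1758276
∑_{k=1}^{19} k³ = [19×20/2]² = 190² = 36100
∑_{k=20}^{51} k³ = 1758276 - 36100 = 1722176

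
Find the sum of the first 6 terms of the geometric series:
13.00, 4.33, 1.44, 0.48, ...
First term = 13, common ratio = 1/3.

Sₙ = a(1 - rⁿ) / (1 - r)
S_6 = 13(1 - (1/3)^6) / (1 - (1/3))
S_6 = 13(1 - (1/729)) / (2/3)
S_6 = 4732/243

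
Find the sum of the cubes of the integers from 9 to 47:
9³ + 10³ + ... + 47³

Use ∑_{k=1}^{n} k³ = [n(n+1)/2]², then subtract the first 8 terms.
∑_{k=1}^{47} k³ = [47×48/2]² = 1128² = 1272384
∑_{k=1}^{8} k³ = [8×9/2]² = 36² = 1296
∑_{k=9}^{47} k³ = 1272384 - 1296 = 1271088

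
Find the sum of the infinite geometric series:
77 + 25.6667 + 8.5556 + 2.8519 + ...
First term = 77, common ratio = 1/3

For |r| < 1, S = a / (1 - r)
S = 77 / (1 - (1/3))
S = 77 / (2/3)
S = 231/2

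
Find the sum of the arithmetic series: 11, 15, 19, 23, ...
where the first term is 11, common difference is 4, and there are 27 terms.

Sₙ = n/2 × (first + last)
Last term = a + (n-1)d = 11 + (27-1)×4 = 115
S_27 = 27/2 × (11 + 115)
S_27 = 27/2 × 126 = 1701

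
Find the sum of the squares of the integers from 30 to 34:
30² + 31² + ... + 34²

Use ∑_{k=1}^{n} k² = n(n+1)(2n+1)/6, then subtract the first 29 terms.
∑_{k=1}^{34} k² = 34×35×69/6 = 13685
∑_{k=1}^{29} k² = 29×30×59/6 = 8555
∑_{k=30}^{34} k² = 13685 - 8555 = 5130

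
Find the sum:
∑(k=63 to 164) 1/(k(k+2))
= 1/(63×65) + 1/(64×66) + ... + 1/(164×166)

Partial fractions: 1/(k(k+2)) = (1/2)[1/k - 1/(k+2)]
Telescoping leaves the first two and last two terms:
= (1/2)[1/63 + 1/64 - 1/165 - 1/166]
= 357323/36812160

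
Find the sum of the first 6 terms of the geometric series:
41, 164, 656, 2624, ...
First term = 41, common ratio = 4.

Sₙ = a(1 - rⁿ) / (1 - r)
S_6 = 41(1 - 4^6) / (1 - 4)
S_6 = 41(1 - 4096) / (-3)
S_6 = 55965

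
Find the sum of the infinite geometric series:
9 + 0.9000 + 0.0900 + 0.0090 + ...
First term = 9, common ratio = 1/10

For |r| < 1, S = a / (1 - r)
S = 9 / (1 - (1/10))
S = 9 / (9/10)
S = 10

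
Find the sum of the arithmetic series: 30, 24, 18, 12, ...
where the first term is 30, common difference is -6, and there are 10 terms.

Sₙ = n/2 × (first + last)
Last term = a + (n-1)d = 30 + (10-1)×(-6) = -24
S_10 = 10/2 × (30 + (-24))
S_10 = 10/2 × 6 = 30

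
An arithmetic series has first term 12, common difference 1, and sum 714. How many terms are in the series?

Using S = n/2 × [2a + (n-1)d]
714 = n/2 × [2(12) + (n-1)(1)]
714 = n/2 × [24 + 1n - 1]
1428 = n × [23 + 1n]
1n² + (23)n - 1428 = 0
Discriminant: Δ = (23)² - 4(1)(-1428) = 529 + 5712 = 6241
√Δ = 79
n = [-(23) + √Δ] / (2·1) = (-23 + 79) / 2 = 56 / 2 = 28
(The negative root is discarded since n must be a positive integer.)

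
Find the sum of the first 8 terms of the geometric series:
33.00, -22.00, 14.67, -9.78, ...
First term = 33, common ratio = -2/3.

Sₙ = a(1 - rⁿ) / (1 - r)
S_8 = 33(1 - (-2/3)^8) / (1 - (-2/3))
S_8 = 33(1 - (256/6561)) / (5/3)
S_8 = 13871/729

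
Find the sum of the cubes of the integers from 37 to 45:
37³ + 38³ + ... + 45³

Use ∑_{k=1}^{n} k³ = [n(n+1)/2]², then subtract the first 36 terms.
∑_{k=1}^{45} k³ = [45×46/2]² = 1035² = 1071225
∑_{k=1}^{36} k³ = [36×37/2]² = 666² = 443556
∑_{k=37}^{45} k³ = 1071225 - 443556 = 627669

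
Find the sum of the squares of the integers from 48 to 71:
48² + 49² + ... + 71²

Use ∑_{k=1}^{n} k² = n(n+1)(2n+1)/6, then subtract the first 47 terms.
∑_{k=1}^{71} k² = 71×72×143/6 = 121836
∑_{k=1}^{47} k² = 47×48×95/6 = 35720
∑_{k=48}^{71} k² = 121836 - 35720 = 86116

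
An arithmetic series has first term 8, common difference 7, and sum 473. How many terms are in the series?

Using S = n/2 × [2a + (n-1)d]
473 = n/2 × [2(8) + (n-1)(7)]
473 = n/2 × [16 + 7n - 7]
946 = n × [9 + 7n]
7n² + (9)n - 946 = 0
Discriminant: Δ = (9)² - 4(7)(-946) = 81 + 26488 = 26569
√Δ = 163
n = [-(9) + √Δ] / (2·7) = (-9 + 163) / 14 = 154 / 14 = 11
(The negative root is discarded since n must be a positive integer.)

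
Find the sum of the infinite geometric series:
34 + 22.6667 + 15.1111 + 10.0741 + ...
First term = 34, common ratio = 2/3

For |r| < 1, S = a / (1 - r)
S = 34 / (1 - (2/3))
S = 34 / (1/3)
S = 102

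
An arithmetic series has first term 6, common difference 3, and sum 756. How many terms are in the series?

Using S = n/2 × [2a + (n-1)d]
756 = n/2 × [2(6) + (n-1)(3)]
756 = n/2 × [12 + 3n - 3]
1512 = n × [9 + 3n]
3n² + (9)n - 1512 = 0
Discriminant: Δ = (9)² - 4(3)(-1512) = 81 + 18144 = 18225
√Δ = 135
n = [-(9) + √Δ] / (2·3) = (-9 + 135) / 6 = 126 / 6 = 21
(The negative root is discarded since n must be a positive integer.)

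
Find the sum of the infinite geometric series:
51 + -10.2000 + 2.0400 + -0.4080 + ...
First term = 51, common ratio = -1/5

For |r| < 1, S = a / (1 - r)
S = 51 / (1 - (-1/5))
S = 51 / (6/5)
S = 85/2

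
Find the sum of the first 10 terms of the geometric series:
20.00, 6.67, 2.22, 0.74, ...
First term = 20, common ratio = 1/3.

Sₙ = a(1 - rⁿ) / (1 - r)
S_10 = 20(1 - (1/3)^10) / (1 - (1/3))
S_10 = 20(1 - (1/59049)) / (2/3)
S_10 = 590480/19683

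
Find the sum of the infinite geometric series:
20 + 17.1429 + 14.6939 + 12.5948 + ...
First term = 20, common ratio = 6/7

For |r| < 1, S = a / (1 - r)
S = 20 / (1 - (6/7))
S = 20 / (1/7)
S = 140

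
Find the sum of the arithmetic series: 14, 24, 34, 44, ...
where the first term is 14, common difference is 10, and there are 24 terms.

Sₙ = n/2 × (first + last)
Last term = a + (n-1)d = 14 + (24-1)×10 = 244
S_24 = 24/2 × (14 + 244)
S_24 = 24/2 × 258 = 3096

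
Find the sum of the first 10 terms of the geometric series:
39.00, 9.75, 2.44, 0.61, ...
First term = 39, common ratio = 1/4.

Sₙ = a(1 - rⁿ) / (1 - r)
S_10 = 39(1 - (1/4)^10) / (1 - (1/4))
S_10 = 39(1 - (1/1048576)) / (3/4)
S_10 = 13631475/262144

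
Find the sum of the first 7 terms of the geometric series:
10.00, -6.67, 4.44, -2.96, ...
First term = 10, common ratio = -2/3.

Sₙ = a(1 - rⁿ) / (1 - r)
S_7 = 10(1 - (-2/3)^7) / (1 - (-2/3))
S_7 = 10(1 - (-128/2187)) / (5/3)
S_7 = 4630/729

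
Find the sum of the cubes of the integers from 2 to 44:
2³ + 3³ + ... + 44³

Use ∑_{k=1}^{n} k³ = [n(n+1)/2]², then subtract the first 1 terms.
∑_{k=1}^{44} k³ = [44×45/2]² = 990² = 980100
∑_{k=1}^{1} k³ = [1×2/2]² = 1² = 1
∑_{k=2}^{44} k³ = 980100 - 1 = 980099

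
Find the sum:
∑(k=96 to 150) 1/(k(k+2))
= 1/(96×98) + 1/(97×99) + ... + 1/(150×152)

Partial fractions: 1/(k(k+2)) = (1/2)[1/k - 1/(k+2)]
Telescoping leaves the first two and last two terms:
= (1/2)[1/96 + 1/97 - 1/151 - 1/152]
= 201025/53432256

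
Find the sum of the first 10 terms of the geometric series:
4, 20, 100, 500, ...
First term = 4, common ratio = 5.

Sₙ = a(1 - rⁿ) / (1 - r)
S_10 = 4(1 - 5^10) / (1 - 5)
S_10 = 4(1 - 9765625) / (-4)
S_10 = 9765624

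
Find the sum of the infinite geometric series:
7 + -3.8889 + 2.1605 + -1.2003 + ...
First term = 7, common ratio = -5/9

For |r| < 1, S = a / (1 - r)
S = 7 / (1 - (-5/9))
S = 7 / (14/9)
S = 9/2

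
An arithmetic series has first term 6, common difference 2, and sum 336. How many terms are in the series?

Using S = n/2 × [2a + (n-1)d]
336 = n/2 × [2(6) + (n-1)(2)]
336 = n/2 × [12 + 2n - 2]
672 = n × [10 + 2n]
2n² + (10)n - 672 = 0
Discriminant: Δ = (10)² - 4(2)(-672) = 100 + 5376 = 5476
√Δ = 74
n = [-(10) + √Δ] / (2·2) = (-10 + 74) / 4 = 64 / 4 = 16
(The negative root is discarded since n must be a positive integer.)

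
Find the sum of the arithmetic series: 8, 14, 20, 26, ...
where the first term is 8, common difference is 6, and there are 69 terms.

Sₙ = n/2 × (first + last)
Last term = a + (n-1)d = 8 + (69-1)×6 = 416
S_69 = 69/2 × (8 + 416)
S_69 = 69/2 × 424 = 14628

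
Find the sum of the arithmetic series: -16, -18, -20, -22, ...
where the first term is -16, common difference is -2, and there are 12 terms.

Sₙ = n/2 × (first + last)
Last term = a + (n-1)d = -16 + (12-1)×(-2) = -38
S_12 = 12/2 × (-16 + (-38))
S_12 = 12/2 × (-54) = -324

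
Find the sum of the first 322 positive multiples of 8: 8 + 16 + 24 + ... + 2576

Factor out 8: = 8(1 + 2 + ... + 322) = 8 × n(n+1)/2
= 8 × 322×323/2
= 8 × 52003
= 416024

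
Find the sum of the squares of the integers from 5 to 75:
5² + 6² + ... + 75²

Use ∑_{k=1}^{n} k² = n(n+1)(2n+1)/6, then subtract the first 4 terms.
∑_{k=1}^{75} k² = 75×76×151/6 = 143450
∑_{k=1}^{4} k² = 4×5×9/6 = 30
∑_{k=5}^{75} k² = 143450 - 30 = 143420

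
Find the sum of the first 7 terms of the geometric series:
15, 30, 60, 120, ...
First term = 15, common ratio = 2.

Sₙ = a(1 - rⁿ) / (1 - r)
S_7 = 15(1 - 2^7) / (1 - 2)
S_7 = 15(1 - 128) / (-1)
S_7 = 1905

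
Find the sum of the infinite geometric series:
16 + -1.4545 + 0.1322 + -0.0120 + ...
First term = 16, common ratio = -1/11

For |r| < 1, S = a / (1 - r)
S = 16 / (1 - (-1/11))
S = 16 / (12/11)
S = 44/3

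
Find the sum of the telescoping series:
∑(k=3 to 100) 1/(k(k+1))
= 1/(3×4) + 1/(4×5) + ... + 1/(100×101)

Partial fractions: 1/(k(k+1)) = 1/k - 1/(k+1)
The series telescopes:
= (1/3 - 1/4) + (1/4 - 1/5) + ... + (1/100 - 1/101)
= 1/3 - 1/101
= 98/303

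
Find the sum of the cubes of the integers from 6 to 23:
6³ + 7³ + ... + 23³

Use ∑_{k=1}^{n} k³ = [n(n+1)/2]², then subtract the first 5 terms.
∑_{k=1}^{23} k³ = [23×24/2]² = 276² = 76176
∑_{k=1}^{5} k³ = [5×6/2]² = 15² = 225
∑_{k=6}^{23} k³ = 76176 - 225 = 75951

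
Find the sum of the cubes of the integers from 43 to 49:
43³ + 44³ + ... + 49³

Use ∑_{k=1}^{n} k³ = [n(n+1)/2]², then subtract the first 42 terms.
∑_{k=1}^{49} k³ = [49×50/2]² = 1225² = 1500625
∑_{k=1}^{42} k³ = [42×43/2]² = 903² = 815409
∑_{k=43}^{49} k³ = 1500625 - 815409 = 685216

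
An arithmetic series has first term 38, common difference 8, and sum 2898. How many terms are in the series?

Using S = n/2 × [2a + (n-1)d]
2898 = n/2 × [2(38) + (n-1)(8)]
2898 = n/2 × [76 + 8n - 8]
5796 = n × [68 + 8n]
8n² + (68)n - 5796 = 0
Discriminant: Δ = (68)² - 4(8)(-5796) = 4624 + 185472 = 190096
√Δ = 436
n = [-(68) + √Δ] / (2·8) = (-68 + 436) / 16 = 368 / 16 = 23
(The negative root is discarded since n must be a positive integer.)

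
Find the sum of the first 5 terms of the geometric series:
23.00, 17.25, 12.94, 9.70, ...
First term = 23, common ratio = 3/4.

Sₙ = a(1 - rⁿ) / (1 - r)
S_5 = 23(1 - (3/4)^5) / (1 - (3/4))
S_5 = 23(1 - (243/1024)) / (1/4)
S_5 = 17963/256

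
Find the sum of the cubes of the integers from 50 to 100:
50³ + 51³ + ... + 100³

Use ∑_{k=1}^{n} k³ = [n(n+1)/2]², then subtract the first 49 terms.
∑_{k=1}^{100} k³ = [100×101/2]² = 5050² = 25502500
∑_{k=1}^{49} k³ = [49×50/2]² = 1225² = 1500625
∑_{k=50}^{100} k³ = 25502500 - 1500625 = 24001875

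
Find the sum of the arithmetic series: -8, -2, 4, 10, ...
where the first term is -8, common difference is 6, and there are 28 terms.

Sₙ = n/2 × (first + last)
Last term = a + (n-1)d = -8 + (28-1)×6 = 154
S_28 = 28/2 × (-8 + 154)
S_28 = 28/2 × 146 = 2044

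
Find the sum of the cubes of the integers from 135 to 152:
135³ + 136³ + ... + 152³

Use ∑_{k=1}^{n} k³ = [n(n+1)/2]², then subtract the first 134 terms.
∑_{k=1}^{152} k³ = [152×153/2]² = 11628² = 135210384
∑_{k=1}^{134} k³ = [134×135/2]² = 9045² = 81812025
∑_{k=135}^{152} k³ = 135210384 - 81812025 = 53398359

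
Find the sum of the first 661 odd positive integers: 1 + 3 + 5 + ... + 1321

Sum of first n odd numbers = n²
= 661²
= 436921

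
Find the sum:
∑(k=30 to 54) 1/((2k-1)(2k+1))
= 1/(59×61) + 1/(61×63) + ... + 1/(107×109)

Partial fractions: 1/((2k-1)(2k+1)) = (1/2)[1/(2k-1) - 1/(2k+1)]
The series telescopes:
= (1/2)[1/59 - 1/109]
= 25/6431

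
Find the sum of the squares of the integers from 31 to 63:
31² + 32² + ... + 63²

Use ∑_{k=1}^{n} k² = n(n+1)(2n+1)/6, then subtract the first 30 terms.
∑_{k=1}^{63} k² = 63×64×127/6 = 85344
∑_{k=1}^{30} k² = 30×31×61/6 = 9455
∑_{k=31}^{63} k² = 85344 - 9455 = 75889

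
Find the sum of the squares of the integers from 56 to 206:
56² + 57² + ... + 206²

Use ∑_{k=1}^{n} k² = n(n+1)(2n+1)/6, then subtract the first 55 terms.
∑_{k=1}^{206} k² = 206×207×413/6 = 2935191
∑_{k=1}^{55} k² = 55×56×111/6 = 56980
∑_{k=56}^{206} k² = 2935191 - 56980 = 2878211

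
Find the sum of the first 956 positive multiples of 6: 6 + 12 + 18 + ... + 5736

Factor out 6: = 6(1 + 2 + ... + 956) = 6 × n(n+1)/2
= 6 × 956×957/2
= 6 × 457446
= 2744676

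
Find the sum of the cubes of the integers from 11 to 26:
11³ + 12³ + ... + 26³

Use ∑_{k=1}^{n} k³ = [n(n+1)/2]², then subtract the first 10 terms.
∑_{k=1}^{26} k³ = [26×27/2]² = 351² = 123201
∑_{k=1}^{10} k³ = [10×11/2]² = 55² = 3025
∑_{k=11}^{26} k³ = 123201 - 3025 = 120176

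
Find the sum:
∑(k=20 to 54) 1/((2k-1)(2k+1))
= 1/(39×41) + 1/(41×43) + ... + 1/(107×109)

Partial fractions: 1/((2k-1)(2k+1)) = (1/2)[1/(2k-1) - 1/(2k+1)]
The series telescopes:
= (1/2)[1/39 - 1/109]
= 35/4251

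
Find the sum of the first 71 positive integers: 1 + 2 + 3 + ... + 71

Formula: ∑k = n(n+1)/2
= 71×72/2
= 5112/2
= 2556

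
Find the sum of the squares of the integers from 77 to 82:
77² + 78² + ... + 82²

Use ∑_{k=1}^{n} k² = n(n+1)(2n+1)/6, then subtract the first 76 terms.
∑_{k=1}^{82} k² = 82×83×165/6 = 187165
∑_{k=1}^{76} k² = 76×77×153/6 = 149226
∑_{k=77}^{82} k² = 187165 - 149226 = 37939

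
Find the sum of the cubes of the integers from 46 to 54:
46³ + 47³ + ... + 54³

Use ∑_{k=1}^{n} k³ = [n(n+1)/2]², then subtract the first 45 terms.
∑_{k=1}^{54} k³ = [54×55/2]² = 1485² = 2205225
∑_{k=1}^{45} k³ = [45×46/2]² = 1035² = 1071225
∑_{k=46}^{54} k³ = 2205225 - 1071225 = 1134000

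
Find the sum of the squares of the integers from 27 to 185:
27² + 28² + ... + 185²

Use ∑_{k=1}^{n} k² = n(n+1)(2n+1)/6, then subtract the first 26 terms.
∑_{k=1}^{185} k² = 185×186×371/6 = 2127685
∑_{k=1}^{26} k² = 26×27×53/6 = 6201
∑_{k=27}^{185} k² = 2127685 - 6201 = 2121484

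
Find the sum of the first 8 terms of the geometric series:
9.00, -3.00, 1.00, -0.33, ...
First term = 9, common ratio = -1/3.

Sₙ = a(1 - rⁿ) / (1 - r)
S_8 = 9(1 - (-1/3)^8) / (1 - (-1/3))
S_8 = 9(1 - (1/6561)) / (4/3)
S_8 = 1640/243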